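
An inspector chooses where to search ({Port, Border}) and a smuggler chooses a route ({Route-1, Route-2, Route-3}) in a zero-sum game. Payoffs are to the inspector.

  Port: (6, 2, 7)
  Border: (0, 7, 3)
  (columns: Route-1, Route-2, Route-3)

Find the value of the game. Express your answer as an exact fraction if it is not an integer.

42/11

Row minima: Port → 2, Border → 0; maximin = 2.
Column maxima: Route-1 → 6, Route-2 → 7, Route-3 → 7; minimax = 6.
2 ≠ 6, so there is no saddle point; optimal play is mixed.
Route-3 is strictly dominated by Route-1 (it gives the inspector strictly more in every row), so the smuggler never plays it.
On the remaining 2×2 (Port, Border vs Route-1, Route-2):
Let the inspector play Port with probability p. Expected payoff against Route-1: 6p + 0(1−p) = 6p; against Route-2: 2p + 7(1−p) = −5p + 7.
Setting these equal: 6p = −5p + 7 ⇒ 11p = 7 ⇒ p = 7/11, and the value is (6)·(7/11) = 42/11.
For the smuggler: with q = P(Route-1), equating Port's and Border's payoffs gives 4q + 2 = −7q + 7 ⇒ q = 5/11.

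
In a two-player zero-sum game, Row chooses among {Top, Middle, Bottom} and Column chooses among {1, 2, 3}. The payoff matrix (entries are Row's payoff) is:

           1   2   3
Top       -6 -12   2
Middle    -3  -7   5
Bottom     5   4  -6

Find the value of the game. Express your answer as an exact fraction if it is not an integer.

-1

Row minima: Top → -12, Middle → -7, Bottom → -6; maximin = -6.
Column maxima: 1 → 5, 2 → 4, 3 → 5; minimax = 4.
-6 ≠ 4, so there is no saddle point; optimal play is mixed.
Top is strictly dominated by Middle, so Row never plays it.
1 is strictly dominated by 2 (it gives Row strictly more in every row), so Column never plays it.
On the remaining 2×2 (Middle, Bottom vs 2, 3):
Let Row play Middle with probability p. Expected payoff against 2: (-7)p + 4(1−p) = −11p + 4; against 3: 5p + (-6)(1−p) = 11p − 6.
Setting these equal: −11p + 4 = 11p − 6 ⇒ −22p = -10 ⇒ p = 5/11, and the value is (-11)·(5/11) + 4 = -1.
For Column: with q = P(2), equating Middle's and Bottom's payoffs gives −12q + 5 = 10q − 6 ⇒ q = 1/2.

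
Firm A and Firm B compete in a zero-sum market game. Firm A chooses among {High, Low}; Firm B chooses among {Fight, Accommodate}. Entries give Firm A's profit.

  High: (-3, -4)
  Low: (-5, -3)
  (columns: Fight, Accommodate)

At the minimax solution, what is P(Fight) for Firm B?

Row minima: High → -4, Low → -5; maximin = -4.
Column maxima: Fight → -3, Accommodate → -3; minimax = -3.
-4 ≠ -3, so there is no saddle point; optimal play is mixed.
Let Firm A play High with probability p. Expected payoff against Fight: (-3)p + (-5)(1−p) = 2p − 5; against Accommodate: (-4)p + (-3)(1−p) = −p − 3.
Setting these equal: 2p − 5 = −p − 3 ⇒ 3p = 2 ⇒ p = 2/3, and the value is (2)·(2/3) − 5 = -11/3.
For Firm B: with q = P(Fight), equating High's and Low's payoffs gives q − 4 = −2q − 3 ⇒ q = 1/3.

1/3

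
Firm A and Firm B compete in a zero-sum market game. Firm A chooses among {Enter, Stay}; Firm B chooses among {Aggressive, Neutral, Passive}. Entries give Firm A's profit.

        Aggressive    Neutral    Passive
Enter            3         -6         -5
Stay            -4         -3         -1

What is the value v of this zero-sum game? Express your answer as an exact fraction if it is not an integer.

-33/10

Row minima: Enter → -6, Stay → -4; maximin = -4.
Column maxima: Aggressive → 3, Neutral → -3, Passive → -1; minimax = -3.
-4 ≠ -3, so there is no saddle point; optimal play is mixed.
Passive is strictly dominated by Neutral (it gives Firm A strictly more in every row), so Firm B never plays it.
On the remaining 2×2 (Enter, Stay vs Aggressive, Neutral):
Let Firm A play Enter with probability p. Expected payoff against Aggressive: 3p + (-4)(1−p) = 7p − 4; against Neutral: (-6)p + (-3)(1−p) = −3p − 3.
Setting these equal: 7p − 4 = −3p − 3 ⇒ 10p = 1 ⇒ p = 1/10, and the value is (7)·(1/10) − 4 = -33/10.
For Firm B: with q = P(Aggressive), equating Enter's and Stay's payoffs gives 9q − 6 = −q − 3 ⇒ q = 3/10.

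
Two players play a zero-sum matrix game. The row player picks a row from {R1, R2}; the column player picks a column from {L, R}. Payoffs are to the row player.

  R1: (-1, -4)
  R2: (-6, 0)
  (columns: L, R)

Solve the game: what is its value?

-8/3

Row minima: R1 → -4, R2 → -6; maximin = -4.
Column maxima: L → -1, R → 0; minimax = -1.
-4 ≠ -1, so there is no saddle point; optimal play is mixed.
Let the row player play R1 with probability p. Expected payoff against L: (-1)p + (-6)(1−p) = 5p − 6; against R: (-4)p + 0(1−p) = −4p.
Setting these equal: 5p − 6 = −4p ⇒ 9p = 6 ⇒ p = 2/3, and the value is (5)·(2/3) − 6 = -8/3.
For the column player: with q = P(L), equating R1's and R2's payoffs gives 3q − 4 = −6q ⇒ q = 4/9.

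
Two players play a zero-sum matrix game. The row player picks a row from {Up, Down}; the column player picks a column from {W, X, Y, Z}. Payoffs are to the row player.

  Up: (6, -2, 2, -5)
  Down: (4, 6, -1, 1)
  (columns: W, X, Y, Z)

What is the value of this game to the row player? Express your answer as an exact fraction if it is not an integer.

Row minima: Up → -5, Down → -1; maximin = -1.
Column maxima: W → 6, X → 6, Y → 2, Z → 1; minimax = 1.
-1 ≠ 1, so there is no saddle point; optimal play is mixed.
W is strictly dominated by Y (it gives the row player strictly more in every row), so the column player never plays it.
X is strictly dominated by Z (it gives the row player strictly more in every row), so the column player never plays it.
On the remaining 2×2 (Up, Down vs Y, Z):
Let the row player play Up with probability p. Expected payoff against Y: 2p + (-1)(1−p) = 3p − 1; against Z: (-5)p + 1(1−p) = −6p + 1.
Setting these equal: 3p − 1 = −6p + 1 ⇒ 9p = 2 ⇒ p = 2/9, and the value is (3)·(2/9) − 1 = -1/3.
For the column player: with q = P(Y), equating Up's and Down's payoffs gives 7q − 5 = −2q + 1 ⇒ q = 2/3.

-1/3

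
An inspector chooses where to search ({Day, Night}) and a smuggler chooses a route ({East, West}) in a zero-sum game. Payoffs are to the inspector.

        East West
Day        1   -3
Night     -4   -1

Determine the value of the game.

-13/7

Row minima: Day → -3, Night → -4; maximin = -3.
Column maxima: East → 1, West → -1; minimax = -1.
-3 ≠ -1, so there is no saddle point; optimal play is mixed.
Let the inspector play Day with probability p. Expected payoff against East: 1p + (-4)(1−p) = 5p − 4; against West: (-3)p + (-1)(1−p) = −2p − 1.
Setting these equal: 5p − 4 = −2p − 1 ⇒ 7p = 3 ⇒ p = 3/7, and the value is (5)·(3/7) − 4 = -13/7.
For the smuggler: with q = P(East), equating Day's and Night's payoffs gives 4q − 3 = −3q − 1 ⇒ q = 2/7.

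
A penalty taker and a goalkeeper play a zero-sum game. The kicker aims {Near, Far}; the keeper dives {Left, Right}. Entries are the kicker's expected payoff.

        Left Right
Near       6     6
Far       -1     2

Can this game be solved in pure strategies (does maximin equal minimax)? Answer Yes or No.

Row minima: Near → 6, Far → -1; maximin = 6.
Column maxima: Left → 6, Right → 6; minimax = 6.
maximin = minimax = 6, so a saddle point exists.

Yes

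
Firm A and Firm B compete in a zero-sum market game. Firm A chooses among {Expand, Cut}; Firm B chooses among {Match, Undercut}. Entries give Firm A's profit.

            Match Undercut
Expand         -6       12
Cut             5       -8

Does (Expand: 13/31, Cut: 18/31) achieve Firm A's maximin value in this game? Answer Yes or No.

Against Match this mix gives (13/31)·(-6) + (18/31)·5 = 12/31.
Against Undercut this mix gives (13/31)·12 + (18/31)·(-8) = 12/31.
All of Firm B's active replies (Match, Undercut) yield 12/31, and no column does worse for Firm A. The mix makes Firm B indifferent and guarantees 12/31, so it is optimal.

Yes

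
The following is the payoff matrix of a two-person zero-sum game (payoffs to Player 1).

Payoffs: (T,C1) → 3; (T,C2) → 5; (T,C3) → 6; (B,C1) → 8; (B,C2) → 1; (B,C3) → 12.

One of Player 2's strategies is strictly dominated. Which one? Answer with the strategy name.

C3

C1 holds Player 1's payoff strictly below C3 in every row: 3 < 6, 8 < 12.
So C3 is strictly dominated for Player 2.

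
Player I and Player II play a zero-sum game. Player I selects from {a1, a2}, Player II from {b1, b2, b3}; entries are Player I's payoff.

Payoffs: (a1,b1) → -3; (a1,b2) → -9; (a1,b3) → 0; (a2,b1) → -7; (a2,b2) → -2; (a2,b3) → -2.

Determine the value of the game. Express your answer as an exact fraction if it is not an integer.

-57/11

Row minima: a1 → -9, a2 → -7; maximin = -7.
Column maxima: b1 → -3, b2 → -2, b3 → 0; minimax = -3.
-7 ≠ -3, so there is no saddle point; optimal play is mixed.
b3 is strictly dominated by b1 (it gives Player I strictly more in every row), so Player II never plays it.
On the remaining 2×2 (a1, a2 vs b1, b2):
Let Player I play a1 with probability p. Expected payoff against b1: (-3)p + (-7)(1−p) = 4p − 7; against b2: (-9)p + (-2)(1−p) = −7p − 2.
Setting these equal: 4p − 7 = −7p − 2 ⇒ 11p = 5 ⇒ p = 5/11, and the value is (4)·(5/11) − 7 = -57/11.
For Player II: with q = P(b1), equating a1's and a2's payoffs gives 6q − 9 = −5q − 2 ⇒ q = 7/11.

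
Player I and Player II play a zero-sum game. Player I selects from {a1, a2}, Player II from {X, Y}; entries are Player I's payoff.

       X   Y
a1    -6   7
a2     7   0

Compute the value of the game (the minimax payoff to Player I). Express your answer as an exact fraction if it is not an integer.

Row minima: a1 → -6, a2 → 0; maximin = 0.
Column maxima: X → 7, Y → 7; minimax = 7.
0 ≠ 7, so there is no saddle point; optimal play is mixed.
Let Player I play a1 with probability p. Expected payoff against X: (-6)p + 7(1−p) = −13p + 7; against Y: 7p + 0(1−p) = 7p.
Setting these equal: −13p + 7 = 7p ⇒ −20p = -7 ⇒ p = 7/20, and the value is (-13)·(7/20) + 7 = 49/20.
For Player II: with q = P(X), equating a1's and a2's payoffs gives −13q + 7 = 7q ⇒ q = 7/20.

49/20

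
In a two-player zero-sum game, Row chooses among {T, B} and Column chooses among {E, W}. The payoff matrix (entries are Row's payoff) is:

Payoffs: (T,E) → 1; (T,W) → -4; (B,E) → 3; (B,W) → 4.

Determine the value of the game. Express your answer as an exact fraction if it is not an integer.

Row minima: T → -4, B → 3; maximin = 3.
Column maxima: E → 3, W → 4; minimax = 3.
Since maximin = minimax = 3, there is a saddle point and the value is 3.

3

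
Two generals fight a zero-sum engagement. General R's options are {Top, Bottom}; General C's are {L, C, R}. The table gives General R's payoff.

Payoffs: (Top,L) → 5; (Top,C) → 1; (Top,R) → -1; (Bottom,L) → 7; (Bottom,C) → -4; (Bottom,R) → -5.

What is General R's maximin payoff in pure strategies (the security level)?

Row minima: Top → -1, Bottom → -5.
The best of these is -1.

-1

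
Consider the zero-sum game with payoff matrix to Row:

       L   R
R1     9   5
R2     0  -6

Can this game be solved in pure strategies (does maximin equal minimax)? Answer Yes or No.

Yes

Row minima: R1 → 5, R2 → -6; maximin = 5.
Column maxima: L → 9, R → 5; minimax = 5.
maximin = minimax = 5, so a saddle point exists.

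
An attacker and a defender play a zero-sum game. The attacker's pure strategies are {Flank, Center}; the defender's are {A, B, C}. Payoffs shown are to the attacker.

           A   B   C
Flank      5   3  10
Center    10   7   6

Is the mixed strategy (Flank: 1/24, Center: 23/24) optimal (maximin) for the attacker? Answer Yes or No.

Against A this mix gives (1/24)·5 + (23/24)·10 = 235/24.
Against B this mix gives (1/24)·3 + (23/24)·7 = 41/6.
Against C this mix gives (1/24)·10 + (23/24)·6 = 37/6.
The defender will play C, holding the attacker to 37/6. Shifting weight toward the row that does better against C would raise this floor (the equalizing mix achieves 13/2 against both C and B), so the proposed strategy is not optimal.

No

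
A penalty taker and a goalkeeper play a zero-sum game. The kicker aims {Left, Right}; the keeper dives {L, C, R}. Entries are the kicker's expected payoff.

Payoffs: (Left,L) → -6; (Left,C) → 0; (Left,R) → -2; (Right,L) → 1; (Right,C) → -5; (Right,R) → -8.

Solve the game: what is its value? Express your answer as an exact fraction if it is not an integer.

-50/13

Row minima: Left → -6, Right → -8; maximin = -6.
Column maxima: L → 1, C → 0, R → -2; minimax = -2.
-6 ≠ -2, so there is no saddle point; optimal play is mixed.
C is strictly dominated by R (it gives the kicker strictly more in every row), so the keeper never plays it.
On the remaining 2×2 (Left, Right vs L, R):
Let the kicker play Left with probability p. Expected payoff against L: (-6)p + 1(1−p) = −7p + 1; against R: (-2)p + (-8)(1−p) = 6p − 8.
Setting these equal: −7p + 1 = 6p − 8 ⇒ −13p = -9 ⇒ p = 9/13, and the value is (-7)·(9/13) + 1 = -50/13.
For the keeper: with q = P(L), equating Left's and Right's payoffs gives −4q − 2 = 9q − 8 ⇒ q = 6/13.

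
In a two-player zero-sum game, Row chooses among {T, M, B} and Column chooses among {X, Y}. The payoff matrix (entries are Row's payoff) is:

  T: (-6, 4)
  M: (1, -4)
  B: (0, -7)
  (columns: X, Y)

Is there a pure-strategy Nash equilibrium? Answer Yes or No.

No

Row minima: T → -6, M → -4, B → -7; maximin = -4.
Column maxima: X → 1, Y → 4; minimax = 1.
-4 ≠ 1, so no pure-strategy equilibrium exists.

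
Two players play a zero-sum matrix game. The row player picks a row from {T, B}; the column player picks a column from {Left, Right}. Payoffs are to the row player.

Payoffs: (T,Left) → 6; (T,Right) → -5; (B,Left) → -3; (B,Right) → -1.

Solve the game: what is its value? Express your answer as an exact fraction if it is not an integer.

Row minima: T → -5, B → -3; maximin = -3.
Column maxima: Left → 6, Right → -1; minimax = -1.
-3 ≠ -1, so there is no saddle point; optimal play is mixed.
Let the row player play T with probability p. Expected payoff against Left: 6p + (-3)(1−p) = 9p − 3; against Right: (-5)p + (-1)(1−p) = −4p − 1.
Setting these equal: 9p − 3 = −4p − 1 ⇒ 13p = 2 ⇒ p = 2/13, and the value is (9)·(2/13) − 3 = -21/13.
For the column player: with q = P(Left), equating T's and B's payoffs gives 11q − 5 = −2q − 1 ⇒ q = 4/13.

-21/13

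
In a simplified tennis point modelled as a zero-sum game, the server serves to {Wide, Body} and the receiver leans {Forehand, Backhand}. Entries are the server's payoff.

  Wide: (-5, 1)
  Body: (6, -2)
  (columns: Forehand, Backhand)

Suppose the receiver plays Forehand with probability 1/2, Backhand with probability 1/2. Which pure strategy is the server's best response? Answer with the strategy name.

Body

Expected payoff of Wide: (1/2)·(-5) + (1/2)·1 = -2.
Expected payoff of Body: (1/2)·6 + (1/2)·(-2) = 2.
The largest is 2, so the server's best response is Body.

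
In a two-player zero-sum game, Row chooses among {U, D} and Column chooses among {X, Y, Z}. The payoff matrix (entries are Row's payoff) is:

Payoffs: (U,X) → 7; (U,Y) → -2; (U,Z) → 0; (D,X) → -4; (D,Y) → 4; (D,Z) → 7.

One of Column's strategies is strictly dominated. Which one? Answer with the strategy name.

Z

Y holds Row's payoff strictly below Z in every row: -2 < 0, 4 < 7.
So Z is strictly dominated for Column.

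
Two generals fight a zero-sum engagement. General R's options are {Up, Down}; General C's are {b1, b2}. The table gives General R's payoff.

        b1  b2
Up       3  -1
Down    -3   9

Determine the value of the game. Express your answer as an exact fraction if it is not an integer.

Row minima: Up → -1, Down → -3; maximin = -1.
Column maxima: b1 → 3, b2 → 9; minimax = 3.
-1 ≠ 3, so there is no saddle point; optimal play is mixed.
Let General R play Up with probability p. Expected payoff against b1: 3p + (-3)(1−p) = 6p − 3; against b2: (-1)p + 9(1−p) = −10p + 9.
Setting these equal: 6p − 3 = −10p + 9 ⇒ 16p = 12 ⇒ p = 3/4, and the value is (6)·(3/4) − 3 = 3/2.
For General C: with q = P(b1), equating Up's and Down's payoffs gives 4q − 1 = −12q + 9 ⇒ q = 5/8.

3/2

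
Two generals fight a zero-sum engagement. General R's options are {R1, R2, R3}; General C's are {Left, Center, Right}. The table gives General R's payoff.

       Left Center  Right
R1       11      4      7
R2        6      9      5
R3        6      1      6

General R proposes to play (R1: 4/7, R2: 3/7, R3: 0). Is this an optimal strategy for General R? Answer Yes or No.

Yes

Against Left this mix gives (4/7)·11 + (3/7)·6 = 62/7.
Against Center this mix gives (4/7)·4 + (3/7)·9 = 43/7.
Against Right this mix gives (4/7)·7 + (3/7)·5 = 43/7.
All of General C's active replies (Center, Right) yield 43/7, and no column does worse for General R. The mix makes General C indifferent and guarantees 43/7, so it is optimal.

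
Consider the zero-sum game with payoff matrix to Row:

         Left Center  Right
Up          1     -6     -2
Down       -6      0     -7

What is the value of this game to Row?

Row minima: Up → -6, Down → -7; maximin = -6.
Column maxima: Left → 1, Center → 0, Right → -2; minimax = -2.
-6 ≠ -2, so there is no saddle point; optimal play is mixed.
Left is strictly dominated by Right (it gives Row strictly more in every row), so Column never plays it.
On the remaining 2×2 (Up, Down vs Center, Right):
Let Row play Up with probability p. Expected payoff against Center: (-6)p + 0(1−p) = −6p; against Right: (-2)p + (-7)(1−p) = 5p − 7.
Setting these equal: −6p = 5p − 7 ⇒ −11p = -7 ⇒ p = 7/11, and the value is (-6)·(7/11) = -42/11.
For Column: with q = P(Center), equating Up's and Down's payoffs gives −4q − 2 = 7q − 7 ⇒ q = 5/11.

-42/11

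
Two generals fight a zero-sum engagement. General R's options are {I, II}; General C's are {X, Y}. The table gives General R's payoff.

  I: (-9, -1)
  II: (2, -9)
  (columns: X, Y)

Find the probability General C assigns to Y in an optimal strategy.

11/19

Row minima: I → -9, II → -9; maximin = -9.
Column maxima: X → 2, Y → -1; minimax = -1.
-9 ≠ -1, so there is no saddle point; optimal play is mixed.
Let General R play I with probability p. Expected payoff against X: (-9)p + 2(1−p) = −11p + 2; against Y: (-1)p + (-9)(1−p) = 8p − 9.
Setting these equal: −11p + 2 = 8p − 9 ⇒ −19p = -11 ⇒ p = 11/19, and the value is (-11)·(11/19) + 2 = -83/19.
For General C: with q = P(X), equating I's and II's payoffs gives −8q − 1 = 11q − 9 ⇒ q = 8/19.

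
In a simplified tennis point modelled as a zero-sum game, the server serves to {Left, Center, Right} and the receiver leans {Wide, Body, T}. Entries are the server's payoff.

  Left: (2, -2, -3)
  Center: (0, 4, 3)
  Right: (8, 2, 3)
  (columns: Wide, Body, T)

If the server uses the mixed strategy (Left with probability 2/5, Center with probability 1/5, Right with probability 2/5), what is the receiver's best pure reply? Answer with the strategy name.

T

If the receiver plays Wide, the server's expected payoff is (2/5)·2 + (1/5)·0 + (2/5)·8 = 4.
If the receiver plays Body, the server's expected payoff is (2/5)·(-2) + (1/5)·4 + (2/5)·2 = 4/5.
If the receiver plays T, the server's expected payoff is (2/5)·(-3) + (1/5)·3 + (2/5)·3 = 3/5.
The receiver minimizes the server's payoff; the smallest is 3/5, so the best response is T.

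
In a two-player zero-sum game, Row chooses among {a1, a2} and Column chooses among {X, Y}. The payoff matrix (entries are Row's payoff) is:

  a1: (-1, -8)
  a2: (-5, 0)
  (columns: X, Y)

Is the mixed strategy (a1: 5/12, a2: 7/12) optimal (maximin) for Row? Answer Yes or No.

Yes

Against X this mix gives (5/12)·(-1) + (7/12)·(-5) = -10/3.
Against Y this mix gives (5/12)·(-8) + (7/12)·0 = -10/3.
All of Column's active replies (X, Y) yield -10/3, and no column does worse for Row. The mix makes Column indifferent and guarantees -10/3, so it is optimal.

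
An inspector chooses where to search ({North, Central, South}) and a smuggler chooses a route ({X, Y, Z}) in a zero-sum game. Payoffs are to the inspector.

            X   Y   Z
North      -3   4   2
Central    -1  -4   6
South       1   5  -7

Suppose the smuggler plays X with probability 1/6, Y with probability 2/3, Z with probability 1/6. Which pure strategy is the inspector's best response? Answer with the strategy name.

North

Expected payoff of North: (1/6)·(-3) + (2/3)·4 + (1/6)·2 = 5/2.
Expected payoff of Central: (1/6)·(-1) + (2/3)·(-4) + (1/6)·6 = -11/6.
Expected payoff of South: (1/6)·1 + (2/3)·5 + (1/6)·(-7) = 7/3.
The largest is 5/2, so the inspector's best response is North.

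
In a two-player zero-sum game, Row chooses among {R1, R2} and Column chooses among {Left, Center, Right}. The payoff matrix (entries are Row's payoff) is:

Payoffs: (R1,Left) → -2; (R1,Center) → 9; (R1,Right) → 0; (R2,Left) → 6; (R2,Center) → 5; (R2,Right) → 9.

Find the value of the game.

Row minima: R1 → -2, R2 → 5; maximin = 5.
Column maxima: Left → 6, Center → 9, Right → 9; minimax = 6.
5 ≠ 6, so there is no saddle point; optimal play is mixed.
Right is strictly dominated by Left (it gives Row strictly more in every row), so Column never plays it.
On the remaining 2×2 (R1, R2 vs Left, Center):
Let Row play R1 with probability p. Expected payoff against Left: (-2)p + 6(1−p) = −8p + 6; against Center: 9p + 5(1−p) = 4p + 5.
Setting these equal: −8p + 6 = 4p + 5 ⇒ −12p = -1 ⇒ p = 1/12, and the value is (-8)·(1/12) + 6 = 16/3.
For Column: with q = P(Left), equating R1's and R2's payoffs gives −11q + 9 = q + 5 ⇒ q = 1/3.

16/3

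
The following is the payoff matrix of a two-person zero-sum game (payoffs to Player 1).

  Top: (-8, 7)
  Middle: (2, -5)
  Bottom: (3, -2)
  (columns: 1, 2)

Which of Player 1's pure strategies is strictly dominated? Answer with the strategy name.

Bottom gives a strictly higher payoff than Middle against every column: 3 > 2, -2 > -5.
So Middle is strictly dominated and Player 1 never plays it.

Middle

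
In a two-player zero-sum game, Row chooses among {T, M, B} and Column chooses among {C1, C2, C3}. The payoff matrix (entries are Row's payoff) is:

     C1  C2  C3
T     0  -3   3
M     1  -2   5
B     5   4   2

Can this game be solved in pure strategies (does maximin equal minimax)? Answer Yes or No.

Row minima: T → -3, M → -2, B → 2; maximin = 2.
Column maxima: C1 → 5, C2 → 4, C3 → 5; minimax = 4.
2 ≠ 4, so no pure-strategy equilibrium exists.

No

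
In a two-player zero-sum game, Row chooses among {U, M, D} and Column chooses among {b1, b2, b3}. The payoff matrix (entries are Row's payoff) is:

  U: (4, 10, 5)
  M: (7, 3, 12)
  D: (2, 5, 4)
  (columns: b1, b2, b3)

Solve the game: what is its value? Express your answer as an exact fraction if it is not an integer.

Row minima: U → 4, M → 3, D → 2; maximin = 4.
Column maxima: b1 → 7, b2 → 10, b3 → 12; minimax = 7.
4 ≠ 7, so there is no saddle point; optimal play is mixed.
D is strictly dominated by U, so Row never plays it.
b3 is strictly dominated by b1 (it gives Row strictly more in every row), so Column never plays it.
On the remaining 2×2 (U, M vs b1, b2):
Let Row play U with probability p. Expected payoff against b1: 4p + 7(1−p) = −3p + 7; against b2: 10p + 3(1−p) = 7p + 3.
Setting these equal: −3p + 7 = 7p + 3 ⇒ −10p = -4 ⇒ p = 2/5, and the value is (-3)·(2/5) + 7 = 29/5.
For Column: with q = P(b1), equating U's and M's payoffs gives −6q + 10 = 4q + 3 ⇒ q = 7/10.

29/5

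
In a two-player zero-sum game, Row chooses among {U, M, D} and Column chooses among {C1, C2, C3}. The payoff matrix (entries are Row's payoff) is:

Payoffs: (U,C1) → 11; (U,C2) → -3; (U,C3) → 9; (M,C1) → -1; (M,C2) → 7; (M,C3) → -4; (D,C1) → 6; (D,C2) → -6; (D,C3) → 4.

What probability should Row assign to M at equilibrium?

Row minima: U → -3, M → -4, D → -6; maximin = -3.
Column maxima: C1 → 11, C2 → 7, C3 → 9; minimax = 7.
-3 ≠ 7, so there is no saddle point; optimal play is mixed.
D is strictly dominated by U, so Row never plays it.
C1 is strictly dominated by C3 (it gives Row strictly more in every row), so Column never plays it.
On the remaining 2×2 (U, M vs C2, C3):
Let Row play U with probability p. Expected payoff against C2: (-3)p + 7(1−p) = −10p + 7; against C3: 9p + (-4)(1−p) = 13p − 4.
Setting these equal: −10p + 7 = 13p − 4 ⇒ −23p = -11 ⇒ p = 11/23, and the value is (-10)·(11/23) + 7 = 51/23.
For Column: with q = P(C2), equating U's and M's payoffs gives −12q + 9 = 11q − 4 ⇒ q = 13/23.

12/23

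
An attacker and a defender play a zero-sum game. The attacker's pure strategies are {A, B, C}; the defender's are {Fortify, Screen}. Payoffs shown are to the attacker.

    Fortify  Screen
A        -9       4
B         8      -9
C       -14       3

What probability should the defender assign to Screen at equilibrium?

17/30

Row minima: A → -9, B → -9, C → -14; maximin = -9.
Column maxima: Fortify → 8, Screen → 4; minimax = 4.
-9 ≠ 4, so there is no saddle point; optimal play is mixed.
C is strictly dominated by A, so the attacker never plays it.
On the remaining 2×2 (A, B vs Fortify, Screen):
Let the attacker play A with probability p. Expected payoff against Fortify: (-9)p + 8(1−p) = −17p + 8; against Screen: 4p + (-9)(1−p) = 13p − 9.
Setting these equal: −17p + 8 = 13p − 9 ⇒ −30p = -17 ⇒ p = 17/30, and the value is (-17)·(17/30) + 8 = -49/30.
For the defender: with q = P(Fortify), equating A's and B's payoffs gives −13q + 4 = 17q − 9 ⇒ q = 13/30.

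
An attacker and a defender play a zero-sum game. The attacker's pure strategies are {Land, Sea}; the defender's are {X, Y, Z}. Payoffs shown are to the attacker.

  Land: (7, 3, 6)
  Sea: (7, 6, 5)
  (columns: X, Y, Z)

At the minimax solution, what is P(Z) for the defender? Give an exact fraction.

Row minima: Land → 3, Sea → 5; maximin = 5.
Column maxima: X → 7, Y → 6, Z → 6; minimax = 6.
5 ≠ 6, so there is no saddle point; optimal play is mixed.
X is strictly dominated by Y (it gives the attacker strictly more in every row), so the defender never plays it.
On the remaining 2×2 (Land, Sea vs Y, Z):
Let the attacker play Land with probability p. Expected payoff against Y: 3p + 6(1−p) = −3p + 6; against Z: 6p + 5(1−p) = p + 5.
Setting these equal: −3p + 6 = p + 5 ⇒ −4p = -1 ⇒ p = 1/4, and the value is (-3)·(1/4) + 6 = 21/4.
For the defender: with q = P(Y), equating Land's and Sea's payoffs gives −3q + 6 = q + 5 ⇒ q = 1/4.

3/4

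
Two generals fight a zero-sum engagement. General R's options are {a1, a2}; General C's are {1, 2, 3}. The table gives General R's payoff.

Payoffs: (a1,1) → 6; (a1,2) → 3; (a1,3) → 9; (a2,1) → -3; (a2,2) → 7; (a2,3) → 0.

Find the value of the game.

Row minima: a1 → 3, a2 → -3; maximin = 3.
Column maxima: 1 → 6, 2 → 7, 3 → 9; minimax = 6.
3 ≠ 6, so there is no saddle point; optimal play is mixed.
3 is strictly dominated by 1 (it gives General R strictly more in every row), so General C never plays it.
On the remaining 2×2 (a1, a2 vs 1, 2):
Let General R play a1 with probability p. Expected payoff against 1: 6p + (-3)(1−p) = 9p − 3; against 2: 3p + 7(1−p) = −4p + 7.
Setting these equal: 9p − 3 = −4p + 7 ⇒ 13p = 10 ⇒ p = 10/13, and the value is (9)·(10/13) − 3 = 51/13.
For General C: with q = P(1), equating a1's and a2's payoffs gives 3q + 3 = −10q + 7 ⇒ q = 4/13.

51/13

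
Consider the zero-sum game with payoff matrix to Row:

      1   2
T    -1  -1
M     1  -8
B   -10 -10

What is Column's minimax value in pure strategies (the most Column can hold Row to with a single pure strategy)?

Column maxima: 1 → 1, 2 → -1.
The smallest of these is -1.

-1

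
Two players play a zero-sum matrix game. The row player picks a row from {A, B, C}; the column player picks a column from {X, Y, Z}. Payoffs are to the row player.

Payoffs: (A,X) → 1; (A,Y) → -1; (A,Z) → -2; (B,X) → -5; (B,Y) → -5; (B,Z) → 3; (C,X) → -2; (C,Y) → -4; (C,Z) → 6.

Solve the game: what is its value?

Row minima: A → -2, B → -5, C → -4; maximin = -2.
Column maxima: X → 1, Y → -1, Z → 6; minimax = -1.
-2 ≠ -1, so there is no saddle point; optimal play is mixed.
B is strictly dominated by C, so the row player never plays it.
With B eliminated, X is strictly dominated by Y (it gives the row player strictly more in every remaining row), so the column player never plays it.
On the remaining 2×2 (A, C vs Y, Z):
Let the row player play A with probability p. Expected payoff against Y: (-1)p + (-4)(1−p) = 3p − 4; against Z: (-2)p + 6(1−p) = −8p + 6.
Setting these equal: 3p − 4 = −8p + 6 ⇒ 11p = 10 ⇒ p = 10/11, and the value is (3)·(10/11) − 4 = -14/11.
For the column player: with q = P(Y), equating A's and C's payoffs gives q − 2 = −10q + 6 ⇒ q = 8/11.

-14/11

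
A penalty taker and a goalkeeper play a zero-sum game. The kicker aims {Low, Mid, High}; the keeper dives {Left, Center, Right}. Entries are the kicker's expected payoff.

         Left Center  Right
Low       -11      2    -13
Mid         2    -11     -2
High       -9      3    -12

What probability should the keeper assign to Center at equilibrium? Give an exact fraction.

Row minima: Low → -13, Mid → -11, High → -12; maximin = -11.
Column maxima: Left → 2, Center → 3, Right → -2; minimax = -2.
-11 ≠ -2, so there is no saddle point; optimal play is mixed.
Low is strictly dominated by High, so the kicker never plays it.
Left is strictly dominated by Right (it gives the kicker strictly more in every row), so the keeper never plays it.
On the remaining 2×2 (Mid, High vs Center, Right):
Let the kicker play Mid with probability p. Expected payoff against Center: (-11)p + 3(1−p) = −14p + 3; against Right: (-2)p + (-12)(1−p) = 10p − 12.
Setting these equal: −14p + 3 = 10p − 12 ⇒ −24p = -15 ⇒ p = 5/8, and the value is (-14)·(5/8) + 3 = -23/4.
For the keeper: with q = P(Center), equating Mid's and High's payoffs gives −9q − 2 = 15q − 12 ⇒ q = 5/12.

5/12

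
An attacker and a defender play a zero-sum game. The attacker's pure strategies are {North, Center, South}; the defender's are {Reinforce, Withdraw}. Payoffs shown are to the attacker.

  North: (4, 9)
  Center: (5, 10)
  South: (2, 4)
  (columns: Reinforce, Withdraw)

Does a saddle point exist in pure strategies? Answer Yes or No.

Row minima: North → 4, Center → 5, South → 2; maximin = 5.
Column maxima: Reinforce → 5, Withdraw → 10; minimax = 5.
maximin = minimax = 5, so a saddle point exists.

Yes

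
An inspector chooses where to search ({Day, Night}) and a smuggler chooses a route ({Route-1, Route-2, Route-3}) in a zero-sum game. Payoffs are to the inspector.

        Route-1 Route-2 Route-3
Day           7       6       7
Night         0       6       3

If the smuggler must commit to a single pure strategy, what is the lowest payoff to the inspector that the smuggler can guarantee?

Column maxima: Route-1 → 7, Route-2 → 6, Route-3 → 7.
The smallest of these is 6.

6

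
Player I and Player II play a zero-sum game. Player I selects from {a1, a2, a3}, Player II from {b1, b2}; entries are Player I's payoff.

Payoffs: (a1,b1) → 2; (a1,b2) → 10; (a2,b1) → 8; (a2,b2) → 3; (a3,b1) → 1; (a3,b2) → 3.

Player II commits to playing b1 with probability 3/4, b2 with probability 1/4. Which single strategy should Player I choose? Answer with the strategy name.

Expected payoff of a1: (3/4)·2 + (1/4)·10 = 4.
Expected payoff of a2: (3/4)·8 + (1/4)·3 = 27/4.
Expected payoff of a3: (3/4)·1 + (1/4)·3 = 3/2.
The largest is 27/4, so Player I's best response is a2.

a2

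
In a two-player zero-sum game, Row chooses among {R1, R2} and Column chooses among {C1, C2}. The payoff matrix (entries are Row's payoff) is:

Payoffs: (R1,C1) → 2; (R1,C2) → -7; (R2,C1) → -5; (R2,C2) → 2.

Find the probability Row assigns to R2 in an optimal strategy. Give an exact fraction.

9/16

Row minima: R1 → -7, R2 → -5; maximin = -5.
Column maxima: C1 → 2, C2 → 2; minimax = 2.
-5 ≠ 2, so there is no saddle point; optimal play is mixed.
Let Row play R1 with probability p. Expected payoff against C1: 2p + (-5)(1−p) = 7p − 5; against C2: (-7)p + 2(1−p) = −9p + 2.
Setting these equal: 7p − 5 = −9p + 2 ⇒ 16p = 7 ⇒ p = 7/16, and the value is (7)·(7/16) − 5 = -31/16.
For Column: with q = P(C1), equating R1's and R2's payoffs gives 9q − 7 = −7q + 2 ⇒ q = 9/16.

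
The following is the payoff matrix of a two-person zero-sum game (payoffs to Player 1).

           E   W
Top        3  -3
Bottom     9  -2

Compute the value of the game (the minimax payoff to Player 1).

-2

Row minima: Top → -3, Bottom → -2; maximin = -2.
Column maxima: E → 9, W → -2; minimax = -2.
Since maximin = minimax = -2, there is a saddle point and the value is -2.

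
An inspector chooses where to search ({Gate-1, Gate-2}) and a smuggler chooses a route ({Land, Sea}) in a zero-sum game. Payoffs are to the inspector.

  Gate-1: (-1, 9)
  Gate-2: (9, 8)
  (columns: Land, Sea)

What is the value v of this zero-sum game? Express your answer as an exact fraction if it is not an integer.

Row minima: Gate-1 → -1, Gate-2 → 8; maximin = 8.
Column maxima: Land → 9, Sea → 9; minimax = 9.
8 ≠ 9, so there is no saddle point; optimal play is mixed.
Let the inspector play Gate-1 with probability p. Expected payoff against Land: (-1)p + 9(1−p) = −10p + 9; against Sea: 9p + 8(1−p) = p + 8.
Setting these equal: −10p + 9 = p + 8 ⇒ −11p = -1 ⇒ p = 1/11, and the value is (-10)·(1/11) + 9 = 89/11.
For the smuggler: with q = P(Land), equating Gate-1's and Gate-2's payoffs gives −10q + 9 = q + 8 ⇒ q = 1/11.

89/11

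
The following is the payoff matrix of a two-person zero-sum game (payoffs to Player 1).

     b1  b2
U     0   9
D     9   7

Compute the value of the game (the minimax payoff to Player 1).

81/11

Row minima: U → 0, D → 7; maximin = 7.
Column maxima: b1 → 9, b2 → 9; minimax = 9.
7 ≠ 9, so there is no saddle point; optimal play is mixed.
Let Player 1 play U with probability p. Expected payoff against b1: 0p + 9(1−p) = −9p + 9; against b2: 9p + 7(1−p) = 2p + 7.
Setting these equal: −9p + 9 = 2p + 7 ⇒ −11p = -2 ⇒ p = 2/11, and the value is (-9)·(2/11) + 9 = 81/11.
For Player 2: with q = P(b1), equating U's and D's payoffs gives −9q + 9 = 2q + 7 ⇒ q = 2/11.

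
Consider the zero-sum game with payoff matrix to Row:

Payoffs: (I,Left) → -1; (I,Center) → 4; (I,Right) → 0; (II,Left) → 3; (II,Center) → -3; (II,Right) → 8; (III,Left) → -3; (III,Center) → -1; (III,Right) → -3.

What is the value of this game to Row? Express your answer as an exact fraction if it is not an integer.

9/11

Row minima: I → -1, II → -3, III → -3; maximin = -1.
Column maxima: Left → 3, Center → 4, Right → 8; minimax = 3.
-1 ≠ 3, so there is no saddle point; optimal play is mixed.
III is strictly dominated by I, so Row never plays it.
With III eliminated, Right is strictly dominated by Left (it gives Row strictly more in every remaining row), so Column never plays it.
On the remaining 2×2 (I, II vs Left, Center):
Let Row play I with probability p. Expected payoff against Left: (-1)p + 3(1−p) = −4p + 3; against Center: 4p + (-3)(1−p) = 7p − 3.
Setting these equal: −4p + 3 = 7p − 3 ⇒ −11p = -6 ⇒ p = 6/11, and the value is (-4)·(6/11) + 3 = 9/11.
For Column: with q = P(Left), equating I's and II's payoffs gives −5q + 4 = 6q − 3 ⇒ q = 7/11.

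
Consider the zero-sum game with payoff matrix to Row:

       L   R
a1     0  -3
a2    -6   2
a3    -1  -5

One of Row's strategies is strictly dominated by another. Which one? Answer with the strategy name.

a1 gives a strictly higher payoff than a3 against every column: 0 > -1, -3 > -5.
So a3 is strictly dominated and Row never plays it.

a3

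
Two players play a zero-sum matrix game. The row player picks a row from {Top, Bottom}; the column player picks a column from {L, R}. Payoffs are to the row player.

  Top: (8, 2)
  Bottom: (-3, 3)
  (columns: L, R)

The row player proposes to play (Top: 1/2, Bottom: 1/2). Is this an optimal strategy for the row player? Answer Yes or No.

Against L this mix gives (1/2)·8 + (1/2)·(-3) = 5/2.
Against R this mix gives (1/2)·2 + (1/2)·3 = 5/2.
All of the column player's active replies (L, R) yield 5/2, and no column does worse for the row player. The mix makes the column player indifferent and guarantees 5/2, so it is optimal.

Yes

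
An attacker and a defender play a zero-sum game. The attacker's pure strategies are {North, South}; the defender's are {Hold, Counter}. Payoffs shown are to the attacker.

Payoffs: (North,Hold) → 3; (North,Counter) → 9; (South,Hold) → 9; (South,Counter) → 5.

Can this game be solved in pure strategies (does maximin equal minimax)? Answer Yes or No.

Row minima: North → 3, South → 5; maximin = 5.
Column maxima: Hold → 9, Counter → 9; minimax = 9.
5 ≠ 9, so no pure-strategy equilibrium exists.

No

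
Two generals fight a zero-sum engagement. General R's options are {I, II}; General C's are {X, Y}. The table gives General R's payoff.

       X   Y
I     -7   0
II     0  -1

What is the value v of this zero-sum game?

Row minima: I → -7, II → -1; maximin = -1.
Column maxima: X → 0, Y → 0; minimax = 0.
-1 ≠ 0, so there is no saddle point; optimal play is mixed.
Let General R play I with probability p. Expected payoff against X: (-7)p + 0(1−p) = −7p; against Y: 0p + (-1)(1−p) = p − 1.
Setting these equal: −7p = p − 1 ⇒ −8p = -1 ⇒ p = 1/8, and the value is (-7)·(1/8) = -7/8.
For General C: with q = P(X), equating I's and II's payoffs gives −7q = q − 1 ⇒ q = 1/8.

-7/8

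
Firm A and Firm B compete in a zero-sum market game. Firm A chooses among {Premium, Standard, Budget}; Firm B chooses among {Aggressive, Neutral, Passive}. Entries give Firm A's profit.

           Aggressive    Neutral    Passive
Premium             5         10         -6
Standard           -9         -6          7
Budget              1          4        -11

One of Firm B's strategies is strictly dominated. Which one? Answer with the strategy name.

Aggressive holds Firm A's payoff strictly below Neutral in every row: 5 < 10, -9 < -6, 1 < 4.
So Neutral is strictly dominated for Firm B.

Neutral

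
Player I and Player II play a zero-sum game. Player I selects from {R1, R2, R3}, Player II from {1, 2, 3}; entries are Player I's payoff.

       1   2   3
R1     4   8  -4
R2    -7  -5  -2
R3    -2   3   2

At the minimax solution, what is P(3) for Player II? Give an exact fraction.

1/2

Row minima: R1 → -4, R2 → -7, R3 → -2; maximin = -2.
Column maxima: 1 → 4, 2 → 8, 3 → 2; minimax = 2.
-2 ≠ 2, so there is no saddle point; optimal play is mixed.
R2 is strictly dominated by R3, so Player I never plays it.
2 is strictly dominated by 1 (it gives Player I strictly more in every row), so Player II never plays it.
On the remaining 2×2 (R1, R3 vs 1, 3):
Let Player I play R1 with probability p. Expected payoff against 1: 4p + (-2)(1−p) = 6p − 2; against 3: (-4)p + 2(1−p) = −6p + 2.
Setting these equal: 6p − 2 = −6p + 2 ⇒ 12p = 4 ⇒ p = 1/3, and the value is (6)·(1/3) − 2 = 0.
For Player II: with q = P(1), equating R1's and R3's payoffs gives 8q − 4 = −4q + 2 ⇒ q = 1/2.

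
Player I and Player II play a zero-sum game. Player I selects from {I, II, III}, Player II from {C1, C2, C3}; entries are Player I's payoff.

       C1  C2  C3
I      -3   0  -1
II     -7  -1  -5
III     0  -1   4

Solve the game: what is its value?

Row minima: I → -3, II → -7, III → -1; maximin = -1.
Column maxima: C1 → 0, C2 → 0, C3 → 4; minimax = 0.
-1 ≠ 0, so there is no saddle point; optimal play is mixed.
II is strictly dominated by I, so Player I never plays it.
C3 is strictly dominated by C1 (it gives Player I strictly more in every row), so Player II never plays it.
On the remaining 2×2 (I, III vs C1, C2):
Let Player I play I with probability p. Expected payoff against C1: (-3)p + 0(1−p) = −3p; against C2: 0p + (-1)(1−p) = p − 1.
Setting these equal: −3p = p − 1 ⇒ −4p = -1 ⇒ p = 1/4, and the value is (-3)·(1/4) = -3/4.
For Player II: with q = P(C1), equating I's and III's payoffs gives −3q = q − 1 ⇒ q = 1/4.

-3/4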